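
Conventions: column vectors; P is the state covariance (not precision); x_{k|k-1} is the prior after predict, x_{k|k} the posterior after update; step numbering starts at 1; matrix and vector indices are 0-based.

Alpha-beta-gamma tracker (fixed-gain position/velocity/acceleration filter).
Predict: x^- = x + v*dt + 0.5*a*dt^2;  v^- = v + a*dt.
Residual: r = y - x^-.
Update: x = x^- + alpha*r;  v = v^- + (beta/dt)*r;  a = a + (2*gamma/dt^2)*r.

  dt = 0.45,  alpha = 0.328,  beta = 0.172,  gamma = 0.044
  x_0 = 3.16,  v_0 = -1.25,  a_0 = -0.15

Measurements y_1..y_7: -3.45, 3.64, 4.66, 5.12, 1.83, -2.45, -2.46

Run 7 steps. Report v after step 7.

step 1: x_pred=2.5823  r=-6.0323  x^+=0.6037  v^+=-3.6232  a^+=-2.7714
step 2: x_pred=-1.3073  r=4.9473  x^+=0.3154  v^+=-2.9794  a^+=-0.6215
step 3: x_pred=-1.0882  r=5.7482  x^+=0.7972  v^+=-1.0619  a^+=1.8765
step 4: x_pred=0.5093  r=4.6107  x^+=2.0216  v^+=1.5448  a^+=3.8802
step 5: x_pred=3.1096  r=-1.2796  x^+=2.6899  v^+=2.8018  a^+=3.3241
step 6: x_pred=4.2873  r=-6.7373  x^+=2.0775  v^+=1.7225  a^+=0.3963
step 7: x_pred=2.8927  r=-5.3527  x^+=1.1370  v^+=-0.1451  a^+=-1.9298

v_post = -0.1451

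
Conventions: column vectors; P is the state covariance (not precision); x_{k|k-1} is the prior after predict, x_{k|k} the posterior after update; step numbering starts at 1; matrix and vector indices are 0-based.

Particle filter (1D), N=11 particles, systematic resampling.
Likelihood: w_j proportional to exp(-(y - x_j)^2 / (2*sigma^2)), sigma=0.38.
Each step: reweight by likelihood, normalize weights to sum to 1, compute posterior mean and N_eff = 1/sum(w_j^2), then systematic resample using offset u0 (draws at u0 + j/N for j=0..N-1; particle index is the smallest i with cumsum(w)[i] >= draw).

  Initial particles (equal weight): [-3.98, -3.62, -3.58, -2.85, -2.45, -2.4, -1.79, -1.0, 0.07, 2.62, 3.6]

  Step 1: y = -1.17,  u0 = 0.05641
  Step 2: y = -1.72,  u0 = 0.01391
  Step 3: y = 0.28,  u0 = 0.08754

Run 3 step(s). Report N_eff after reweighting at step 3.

N_eff = 4.0015

step 1: w=[0.0000, 0.0000, 0.0000, 0.0000, 0.0029, 0.0045, 0.2234, 0.7650, 0.0041, 0.0000, 0.0000]  mean=-1.1827  Neff=1.5742  idx=[6, 6, 7, 7, 7, 7, 7, 7, 7, 7, 7]
step 2: w=[0.2840, 0.2840, 0.0480, 0.0480, 0.0480, 0.0480, 0.0480, 0.0480, 0.0480, 0.0480, 0.0480]  mean=-1.4488  Neff=5.4921  idx=[0, 0, 0, 1, 1, 1, 1, 3, 5, 7, 9]
step 3: w=[0.0000, 0.0000, 0.0000, 0.0000, 0.0000, 0.0000, 0.0000, 0.2500, 0.2500, 0.2500, 0.2500]  mean=-1.0001  Neff=4.0015  idx=[7, 7, 8, 8, 8, 9, 9, 9, 10, 10, 10]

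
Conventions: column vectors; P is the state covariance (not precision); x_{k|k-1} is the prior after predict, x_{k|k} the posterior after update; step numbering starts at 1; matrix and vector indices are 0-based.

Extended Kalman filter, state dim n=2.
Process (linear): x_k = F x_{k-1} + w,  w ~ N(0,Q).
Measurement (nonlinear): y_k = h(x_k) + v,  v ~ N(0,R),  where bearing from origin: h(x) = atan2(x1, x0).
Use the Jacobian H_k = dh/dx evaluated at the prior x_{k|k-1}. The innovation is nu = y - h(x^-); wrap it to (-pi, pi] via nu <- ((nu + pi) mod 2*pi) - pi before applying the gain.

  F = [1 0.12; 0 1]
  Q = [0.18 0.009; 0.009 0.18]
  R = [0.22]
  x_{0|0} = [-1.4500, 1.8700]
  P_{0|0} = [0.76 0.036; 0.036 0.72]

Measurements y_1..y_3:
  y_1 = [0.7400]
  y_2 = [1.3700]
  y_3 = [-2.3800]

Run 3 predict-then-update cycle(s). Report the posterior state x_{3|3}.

step 1: x^-=[-1.2256, 1.8700]  P^-=[0.9590 0.1314; 0.1314 0.9000]  H_jac=[-0.3741 -0.2452]  S=[0.4324]  K=[-0.9042; -0.6240]  nu=[-1.4110]  x^+=[0.0501, 2.7504]  P^+=[0.6055 -0.1125; -0.1125 0.7316]
step 2: x^-=[0.3802, 2.7504]  P^-=[0.7690 -0.0158; -0.0158 0.9116]  H_jac=[-0.3568 0.0493]  S=[0.3207]  K=[-0.8581; 0.1577]  nu=[-0.0634]  x^+=[0.4346, 2.7404]  P^+=[0.5330 0.0276; 0.0276 0.9037]
step 3: x^-=[0.7635, 2.7404]  P^-=[0.7326 0.1451; 0.1451 1.0837]  H_jac=[-0.3386 0.0943]  S=[0.3044]  K=[-0.7701; 0.1745]  nu=[2.6041]  x^+=[-1.2418, 3.1947]  P^+=[0.5521 0.1860; 0.1860 1.0744]

x_post = [-1.2418, 3.1947]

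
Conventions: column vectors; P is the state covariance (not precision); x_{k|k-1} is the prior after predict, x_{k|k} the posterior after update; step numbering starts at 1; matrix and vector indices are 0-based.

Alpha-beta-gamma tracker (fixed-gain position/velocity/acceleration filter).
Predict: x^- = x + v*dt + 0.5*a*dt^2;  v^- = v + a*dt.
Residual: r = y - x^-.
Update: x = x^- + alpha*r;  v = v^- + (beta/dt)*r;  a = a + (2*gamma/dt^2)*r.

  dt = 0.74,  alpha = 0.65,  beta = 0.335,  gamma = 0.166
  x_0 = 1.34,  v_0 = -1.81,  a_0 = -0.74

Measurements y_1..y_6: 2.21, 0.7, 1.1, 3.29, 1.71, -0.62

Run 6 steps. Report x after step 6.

step 1: x_pred=-0.2020  r=2.4120  x^+=1.3658  v^+=-1.2657  a^+=0.7224
step 2: x_pred=0.6270  r=0.0730  x^+=0.6744  v^+=-0.6981  a^+=0.7666
step 3: x_pred=0.3678  r=0.7322  x^+=0.8437  v^+=0.2007  a^+=1.2106
step 4: x_pred=1.3237  r=1.9663  x^+=2.6018  v^+=1.9867  a^+=2.4027
step 5: x_pred=4.7298  r=-3.0198  x^+=2.7669  v^+=2.3976  a^+=0.5718
step 6: x_pred=4.6977  r=-5.3177  x^+=1.2412  v^+=0.4134  a^+=-2.6522

x_post = 1.2412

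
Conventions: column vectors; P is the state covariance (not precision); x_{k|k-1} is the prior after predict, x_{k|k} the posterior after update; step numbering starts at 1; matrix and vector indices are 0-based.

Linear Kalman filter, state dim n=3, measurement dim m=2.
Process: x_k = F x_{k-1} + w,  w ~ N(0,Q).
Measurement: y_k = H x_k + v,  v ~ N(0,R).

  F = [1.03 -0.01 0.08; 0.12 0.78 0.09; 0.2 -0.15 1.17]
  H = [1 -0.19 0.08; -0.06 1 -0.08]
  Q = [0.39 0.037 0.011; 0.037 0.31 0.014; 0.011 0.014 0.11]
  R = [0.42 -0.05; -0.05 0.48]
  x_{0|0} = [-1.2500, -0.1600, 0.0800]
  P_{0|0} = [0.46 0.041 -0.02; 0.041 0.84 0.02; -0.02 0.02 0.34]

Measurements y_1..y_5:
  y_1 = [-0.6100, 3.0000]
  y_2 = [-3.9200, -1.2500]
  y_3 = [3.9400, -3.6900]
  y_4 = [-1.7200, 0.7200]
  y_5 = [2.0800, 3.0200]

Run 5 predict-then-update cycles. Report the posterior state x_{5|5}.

step 1: x^-=[-1.2795, -0.2676, -0.1324]  P^-=[0.8761 0.1218 0.1075; 0.1218 0.8405 -0.0170; 0.1075 -0.0170 0.5939]  S=[1.3017 -0.1536; -0.1536 1.3166]  K=[0.6766 0.1250; 0.0453 0.6392; 0.1168 -0.0402]  nu=[0.6292, 3.1802]  x^+=[-0.4562, 1.7935, -0.1869]  P^+=[0.2856 0.0440 0.0093; 0.0440 0.3089 0.0212; 0.0093 0.0212 0.5725]
step 2: x^-=[-0.5028, 1.3274, -0.5789]  P^-=[0.6972 0.1116 0.1279; 0.1116 0.5181 0.0716; 0.1279 0.0716 0.9064]  S=[1.1176 -0.0872; -0.0872 0.9828]  K=[0.6231 0.1159; 0.0575 0.5196; 0.1676 0.0062]  nu=[-3.1187, -2.6539]  x^+=[-2.7535, -0.2308, -1.1179]  P^+=[0.2627 0.0412 0.0125; 0.0412 0.2542 0.0653; 0.0125 0.0653 0.8752]
step 3: x^-=[-2.9233, -0.6111, -1.8240]  P^-=[0.6755 0.1122 0.1547; 0.1122 0.4927 0.1491; 0.1547 0.1491 1.3047]  S=[1.0992 -0.0780; -0.0780 0.9477]  K=[0.6144 0.1131; 0.0636 0.5055; 0.2138 0.0550]  nu=[6.8931, -3.4002]  x^+=[0.9273, -1.8915, -0.5375]  P^+=[0.2592 0.0398 0.0089; 0.0398 0.2512 0.1165; 0.0089 0.1165 1.2534]
step 4: x^-=[0.9311, -1.4125, -0.1597]  P^-=[0.6735 0.1161 0.1840; 0.1161 0.5007 0.2345; 0.1840 0.2345 1.8027]  S=[1.1013 -0.0729; -0.0729 0.9450]  K=[0.6123 0.1118; 0.0697 0.5080; 0.2644 0.1043]  nu=[-2.9067, 2.1756]  x^+=[-0.6055, -0.5100, -0.7015]  P^+=[0.2588 0.0387 0.0014; 0.0387 0.2566 0.1745; 0.0014 0.1745 1.7194]
step 5: x^-=[-0.6747, -0.5336, -0.8654]  P^-=[0.6748 0.1213 0.2172; 0.1213 0.5156 0.3337; 0.2172 0.3337 2.4169]  S=[1.1074 -0.0679; -0.0679 0.9476]  K=[0.6110 0.1107; 0.0767 0.5137; 0.3232 0.1575]  nu=[2.7225, 3.4438]  x^+=[1.3701, 1.4443, 0.5567]  P^+=[0.2589 0.0374 -0.0090; 0.0374 0.2643 0.2417; -0.0090 0.2417 2.2847]

x_post = [1.3701, 1.4443, 0.5567]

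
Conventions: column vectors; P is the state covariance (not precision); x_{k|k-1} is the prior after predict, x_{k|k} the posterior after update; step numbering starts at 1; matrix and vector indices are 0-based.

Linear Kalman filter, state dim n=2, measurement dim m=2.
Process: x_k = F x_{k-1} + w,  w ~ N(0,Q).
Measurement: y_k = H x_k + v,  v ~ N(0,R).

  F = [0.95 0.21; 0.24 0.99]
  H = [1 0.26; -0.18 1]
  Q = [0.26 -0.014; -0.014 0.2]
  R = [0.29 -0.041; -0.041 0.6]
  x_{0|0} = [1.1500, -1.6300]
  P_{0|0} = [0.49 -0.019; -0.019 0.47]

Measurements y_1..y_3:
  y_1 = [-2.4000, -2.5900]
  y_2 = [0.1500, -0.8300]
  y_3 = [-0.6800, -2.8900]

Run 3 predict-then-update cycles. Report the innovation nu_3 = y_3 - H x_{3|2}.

innov = [0.2883, -1.3676]

step 1: x^-=[0.7502, -1.3377]  P^-=[0.7154 0.1766; 0.1766 0.6798]  S=[1.1432 0.1753; 0.1753 1.2394]  K=[0.6747 -0.0568; 0.2340 0.4898]  nu=[-2.8024, -1.1173]  x^+=[-1.0770, -2.5406]  P^+=[0.2045 -0.0250; -0.0250 0.2798]
step 2: x^-=[-1.5567, -2.7737]  P^-=[0.4469 0.0660; 0.0660 0.4741]  S=[0.8033 0.0648; 0.0648 1.0648]  K=[0.5817 -0.0489; 0.2017 0.4218]  nu=[2.4278, 1.6635]  x^+=[-0.2258, -1.5824]  P^+=[0.1763 -0.0215; -0.0215 0.2410]
step 3: x^-=[-0.5469, -1.6208]  P^-=[0.4211 0.0550; 0.0550 0.4361]  S=[0.7692 0.0490; 0.0490 1.0300]  K=[0.5691 -0.0473; 0.1931 0.4046]  nu=[0.2883, -1.3676]  x^+=[-0.3182, -2.1185]  P^+=[0.1724 -0.0207; -0.0207 0.2311]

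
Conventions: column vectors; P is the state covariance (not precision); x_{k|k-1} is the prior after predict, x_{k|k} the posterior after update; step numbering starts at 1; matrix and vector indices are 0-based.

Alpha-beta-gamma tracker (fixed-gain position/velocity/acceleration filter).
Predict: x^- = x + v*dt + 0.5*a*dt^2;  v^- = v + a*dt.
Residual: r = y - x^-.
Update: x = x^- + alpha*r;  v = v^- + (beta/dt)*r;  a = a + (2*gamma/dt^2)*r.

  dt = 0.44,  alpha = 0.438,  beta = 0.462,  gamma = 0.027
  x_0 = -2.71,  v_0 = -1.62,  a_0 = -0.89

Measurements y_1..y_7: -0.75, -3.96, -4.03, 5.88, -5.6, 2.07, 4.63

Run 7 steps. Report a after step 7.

step 1: x_pred=-3.5090  r=2.7590  x^+=-2.3005  v^+=0.8853  a^+=-0.1205
step 2: x_pred=-1.9227  r=-2.0373  x^+=-2.8150  v^+=-1.3069  a^+=-0.6887
step 3: x_pred=-3.4567  r=-0.5733  x^+=-3.7078  v^+=-2.2119  a^+=-0.8486
step 4: x_pred=-4.7632  r=10.6432  x^+=-0.1015  v^+=8.5901  a^+=2.1200
step 5: x_pred=3.8834  r=-9.4834  x^+=-0.2703  v^+=-0.4347  a^+=-0.5251
step 6: x_pred=-0.5124  r=2.5824  x^+=0.6187  v^+=2.0458  a^+=0.1952
step 7: x_pred=1.5377  r=3.0923  x^+=2.8921  v^+=5.3786  a^+=1.0577

a_post = 1.0577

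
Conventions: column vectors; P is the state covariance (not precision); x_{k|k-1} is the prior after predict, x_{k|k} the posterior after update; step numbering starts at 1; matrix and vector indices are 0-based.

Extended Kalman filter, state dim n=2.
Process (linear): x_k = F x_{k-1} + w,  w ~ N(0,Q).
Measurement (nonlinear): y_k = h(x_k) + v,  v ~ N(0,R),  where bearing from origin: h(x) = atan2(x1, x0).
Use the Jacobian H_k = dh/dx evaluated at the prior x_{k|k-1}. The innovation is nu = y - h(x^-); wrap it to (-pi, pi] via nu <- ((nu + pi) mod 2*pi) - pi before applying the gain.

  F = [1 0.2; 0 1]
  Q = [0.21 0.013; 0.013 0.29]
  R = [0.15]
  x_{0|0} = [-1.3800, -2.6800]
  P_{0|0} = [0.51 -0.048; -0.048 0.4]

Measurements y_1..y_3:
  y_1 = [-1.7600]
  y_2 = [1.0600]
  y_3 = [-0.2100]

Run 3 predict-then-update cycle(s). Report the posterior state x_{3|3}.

step 1: x^-=[-1.9160, -2.6800]  P^-=[0.7168 0.0450; 0.0450 0.6900]  H_jac=[0.2469 -0.1765]  S=[0.2113]  K=[0.8001; -0.5239]  nu=[0.4315]  x^+=[-1.5708, -2.9061]  P^+=[0.5815 0.1336; 0.1336 0.6320]
step 2: x^-=[-2.1520, -2.9061]  P^-=[0.8702 0.2730; 0.2730 0.9220]  H_jac=[0.2222 -0.1646]  S=[0.1980]  K=[0.7500; -0.4600]  nu=[-3.0150]  x^+=[-4.4131, -1.5192]  P^+=[0.7589 0.3413; 0.3413 0.8801]
step 3: x^-=[-4.7169, -1.5192]  P^-=[1.1406 0.5303; 0.5303 1.1701]  H_jac=[0.0619 -0.1921]  S=[0.1849]  K=[-0.1692; -1.0379]  nu=[2.6200]  x^+=[-5.1603, -4.2386]  P^+=[1.1353 0.4978; 0.4978 0.9709]

x_post = [-5.1603, -4.2386]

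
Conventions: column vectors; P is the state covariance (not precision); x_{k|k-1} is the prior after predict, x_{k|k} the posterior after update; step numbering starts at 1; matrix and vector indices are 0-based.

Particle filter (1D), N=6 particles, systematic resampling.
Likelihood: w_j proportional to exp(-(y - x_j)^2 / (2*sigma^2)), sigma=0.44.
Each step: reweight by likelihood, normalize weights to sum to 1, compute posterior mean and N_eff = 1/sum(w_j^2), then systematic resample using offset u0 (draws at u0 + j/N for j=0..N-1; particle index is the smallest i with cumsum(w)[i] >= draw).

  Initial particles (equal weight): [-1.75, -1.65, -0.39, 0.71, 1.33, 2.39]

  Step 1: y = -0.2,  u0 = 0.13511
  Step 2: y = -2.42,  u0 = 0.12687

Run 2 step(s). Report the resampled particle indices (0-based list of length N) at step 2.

step 1: w=[0.0019, 0.0042, 0.8780, 0.1135, 0.0023, 0.0000]  mean=-0.2691  Neff=1.2758  idx=[2, 2, 2, 2, 2, 3]
step 2: w=[0.2000, 0.2000, 0.2000, 0.2000, 0.2000, 0.0000]  mean=-0.3900  Neff=5.0000  idx=[0, 1, 2, 3, 3, 4]

resampled_idx = [0, 1, 2, 3, 3, 4]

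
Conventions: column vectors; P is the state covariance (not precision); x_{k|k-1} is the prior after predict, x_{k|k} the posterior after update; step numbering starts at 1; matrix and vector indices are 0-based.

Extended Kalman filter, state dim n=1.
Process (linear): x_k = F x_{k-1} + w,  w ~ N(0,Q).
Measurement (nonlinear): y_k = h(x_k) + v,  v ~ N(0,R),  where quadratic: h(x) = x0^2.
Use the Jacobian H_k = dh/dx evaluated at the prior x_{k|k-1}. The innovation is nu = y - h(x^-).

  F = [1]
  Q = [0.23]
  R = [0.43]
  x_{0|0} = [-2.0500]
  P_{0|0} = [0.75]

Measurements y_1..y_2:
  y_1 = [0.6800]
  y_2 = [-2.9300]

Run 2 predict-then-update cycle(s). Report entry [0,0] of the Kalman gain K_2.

step 1: x^-=[-2.0500]  P^-=[0.9800]  H_jac=[-4.1000]  S=[16.9038]  K=[-0.2377]  nu=[-3.5225]  x^+=[-1.2127]  P^+=[0.0249]
step 2: x^-=[-1.2127]  P^-=[0.2549]  H_jac=[-2.4254]  S=[1.9297]  K=[-0.3204]  nu=[-4.4007]  x^+=[0.1974]  P^+=[0.0568]

K[0,0] = -0.3204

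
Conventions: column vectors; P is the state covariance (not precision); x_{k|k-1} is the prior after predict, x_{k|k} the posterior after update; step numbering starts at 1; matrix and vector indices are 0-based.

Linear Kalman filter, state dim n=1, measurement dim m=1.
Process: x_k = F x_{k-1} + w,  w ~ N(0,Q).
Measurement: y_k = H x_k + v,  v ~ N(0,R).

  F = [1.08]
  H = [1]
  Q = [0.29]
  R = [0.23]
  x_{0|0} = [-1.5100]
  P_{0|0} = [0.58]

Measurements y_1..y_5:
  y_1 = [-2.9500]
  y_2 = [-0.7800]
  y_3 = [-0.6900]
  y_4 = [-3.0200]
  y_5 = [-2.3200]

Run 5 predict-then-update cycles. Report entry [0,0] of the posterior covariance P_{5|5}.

step 1: x^-=[-1.6308]  P^-=[0.9665]  S=[1.1965]  K=[0.8078]  nu=[-1.3192]  x^+=[-2.6964]  P^+=[0.1858]
step 2: x^-=[-2.9121]  P^-=[0.5067]  S=[0.7367]  K=[0.6878]  nu=[2.1321]  x^+=[-1.4457]  P^+=[0.1582]
step 3: x^-=[-1.5613]  P^-=[0.4745]  S=[0.7045]  K=[0.6735]  nu=[0.8713]  x^+=[-0.9745]  P^+=[0.1549]
step 4: x^-=[-1.0524]  P^-=[0.4707]  S=[0.7007]  K=[0.6718]  nu=[-1.9676]  x^+=[-2.3741]  P^+=[0.1545]
step 5: x^-=[-2.5641]  P^-=[0.4702]  S=[0.7002]  K=[0.6715]  nu=[0.2441]  x^+=[-2.4002]  P^+=[0.1545]

P_post[0,0] = 0.1545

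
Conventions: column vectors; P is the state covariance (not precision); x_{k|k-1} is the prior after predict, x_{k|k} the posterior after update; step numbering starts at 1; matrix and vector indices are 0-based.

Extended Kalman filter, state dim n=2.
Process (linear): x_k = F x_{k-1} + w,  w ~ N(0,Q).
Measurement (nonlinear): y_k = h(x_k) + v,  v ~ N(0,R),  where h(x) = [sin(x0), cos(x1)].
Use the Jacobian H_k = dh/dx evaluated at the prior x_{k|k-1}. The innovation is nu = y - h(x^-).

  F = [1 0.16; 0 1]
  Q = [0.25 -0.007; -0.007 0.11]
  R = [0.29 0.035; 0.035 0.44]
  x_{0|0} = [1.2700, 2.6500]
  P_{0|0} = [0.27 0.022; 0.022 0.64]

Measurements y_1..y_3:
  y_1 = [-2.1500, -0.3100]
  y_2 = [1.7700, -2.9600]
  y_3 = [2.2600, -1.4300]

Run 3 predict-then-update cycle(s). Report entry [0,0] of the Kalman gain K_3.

step 1: x^-=[1.6940, 2.6500]  P^-=[0.5434 0.1174; 0.1174 0.7500]  H_jac=[-0.1229 0.0000; 0.0000 -0.4720]  S=[0.2982 0.0418; 0.0418 0.6071]  K=[-0.2132 -0.0766; 0.0337 -0.5854]  nu=[-3.1424, 0.5716]  x^+=[2.3202, 2.2095]  P^+=[0.5249 0.0872; 0.0872 0.5432]
step 2: x^-=[2.6737, 2.2095]  P^-=[0.8168 0.1671; 0.1671 0.6532]  H_jac=[-0.8925 0.0000; 0.0000 -0.8029]  S=[0.9406 0.1548; 0.1548 0.8611]  K=[-0.7722 -0.0170; -0.0601 -0.5983]  nu=[1.3190, -2.3639]  x^+=[1.6955, 3.5444]  P^+=[0.2516 0.0430; 0.0430 0.3305]
step 3: x^-=[2.2626, 3.5444]  P^-=[0.5238 0.0889; 0.0889 0.4405]  H_jac=[-0.6379 0.0000; 0.0000 0.3920]  S=[0.5032 0.0128; 0.0128 0.5077]  K=[-0.6663 0.0854; -0.1214 0.3431]  nu=[1.4899, -0.5100]  x^+=[1.2264, 3.1885]  P^+=[0.2982 0.0364; 0.0364 0.3744]

K[0,0] = -0.6663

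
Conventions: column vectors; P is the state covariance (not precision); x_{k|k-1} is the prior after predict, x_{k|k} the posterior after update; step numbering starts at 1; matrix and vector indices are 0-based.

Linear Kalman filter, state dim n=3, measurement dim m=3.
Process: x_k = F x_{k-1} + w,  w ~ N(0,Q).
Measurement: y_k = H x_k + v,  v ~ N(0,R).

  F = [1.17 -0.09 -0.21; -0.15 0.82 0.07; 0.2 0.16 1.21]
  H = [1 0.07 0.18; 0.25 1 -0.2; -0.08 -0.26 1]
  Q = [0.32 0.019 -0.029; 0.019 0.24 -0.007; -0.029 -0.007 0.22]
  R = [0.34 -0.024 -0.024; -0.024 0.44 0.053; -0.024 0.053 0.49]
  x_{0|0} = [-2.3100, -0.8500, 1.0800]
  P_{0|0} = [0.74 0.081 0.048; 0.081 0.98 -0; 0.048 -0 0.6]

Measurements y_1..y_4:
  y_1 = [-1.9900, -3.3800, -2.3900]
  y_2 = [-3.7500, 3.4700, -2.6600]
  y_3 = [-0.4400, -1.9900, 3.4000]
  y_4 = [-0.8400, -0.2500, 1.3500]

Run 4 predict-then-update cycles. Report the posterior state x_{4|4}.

x_post = [-1.3629, 0.1234, 0.7779]

step 1: x^-=[-2.8530, -0.2749, 0.7088]  P^-=[1.3267 -0.1078 0.0572; -0.1078 0.8976 0.1535; 0.0572 0.1535 1.1816]  S=[1.7188 0.2349 0.1548; 0.2349 1.3468 -0.2509; 0.1548 -0.2509 1.6473]  K=[0.7804 0.0058 -0.0851; -0.1055 0.6544 0.0663; 0.0926 0.0617 0.6910]  nu=[0.7547, -2.2501, -3.3985]  x^+=[-1.9877, -2.0525, -1.7084]  P^+=[0.2862 -0.1052 -0.0646; -0.1052 0.3508 0.1525; -0.0646 0.1525 0.3741]
step 2: x^-=[-1.7822, -1.5045, -2.7931]  P^-=[0.7908 -0.1995 -0.1904; -0.1995 0.5289 0.2113; -0.1904 0.2113 0.8092]  S=[1.0685 0.0432 -0.0810; 0.0432 0.8855 -0.0617; -0.0810 -0.0617 1.2524]  K=[0.6862 -0.0006 -0.1168; -0.1302 0.5057 0.0881; 0.0170 0.0442 0.6177]  nu=[-1.3598, 4.8614, -0.4006]  x^+=[-2.6714, 1.0959, -2.8487]  P^+=[0.2577 -0.1034 -0.0800; -0.1034 0.2839 0.1386; -0.0800 0.1386 0.3343]
step 3: x^-=[-2.6259, 1.1000, -3.8059]  P^-=[0.7562 -0.1865 -0.2048; -0.1865 0.4813 0.1889; -0.2048 0.1889 0.7354]  S=[1.0273 0.0456 -0.1089; 0.0456 0.8497 -0.0631; -0.1089 -0.0631 1.1895]  K=[0.6745 0.0061 -0.1202; -0.1285 0.4800 0.0798; 0.0037 0.0327 0.5928]  nu=[2.7940, -3.1947, 7.2818]  x^+=[-1.6364, -0.2113, 0.4161]  P^+=[0.2535 -0.0993 -0.0803; -0.0993 0.2693 0.1297; -0.0803 0.1297 0.3194]
step 4: x^-=[-1.9830, 0.1013, 0.1424]  P^-=[0.7485 -0.1789 -0.2004; -0.1789 0.4693 0.1775; -0.2004 0.1775 0.7096]  S=[1.0211 0.0489 -0.1105; 0.0489 0.8441 -0.0666; -0.1105 -0.0666 1.1685]  K=[0.6722 0.0089 -0.1188; -0.1264 0.4742 0.0748; 0.0028 0.0286 0.5834]  nu=[1.1102, 0.1729, 1.0753]  x^+=[-1.3629, 0.1234, 0.7779]  P^+=[0.2522 -0.0974 -0.0790; -0.0974 0.2652 0.1260; -0.0790 0.1260 0.3138]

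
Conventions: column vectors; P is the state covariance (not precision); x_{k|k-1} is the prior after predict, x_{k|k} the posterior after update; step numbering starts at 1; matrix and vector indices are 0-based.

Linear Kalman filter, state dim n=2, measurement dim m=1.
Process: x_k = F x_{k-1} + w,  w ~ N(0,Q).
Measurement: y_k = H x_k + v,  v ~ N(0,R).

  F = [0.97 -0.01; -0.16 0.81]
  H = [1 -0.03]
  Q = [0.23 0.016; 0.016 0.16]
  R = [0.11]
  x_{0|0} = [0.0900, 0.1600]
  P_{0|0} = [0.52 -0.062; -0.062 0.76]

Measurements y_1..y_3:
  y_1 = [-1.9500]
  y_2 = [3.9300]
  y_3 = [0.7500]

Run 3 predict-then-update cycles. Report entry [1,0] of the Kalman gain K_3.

K[1,0] = -0.0196

step 1: x^-=[0.0857, 0.1152]  P^-=[0.7205 -0.1197; -0.1197 0.6880]  S=[0.8383]  K=[0.8638; -0.1674]  nu=[-2.0322]  x^+=[-1.6697, 0.4553]  P^+=[0.0951 0.0015; 0.0015 0.6645]
step 2: x^-=[-1.6242, 0.6360]  P^-=[0.3195 -0.0029; -0.0029 0.5980]  S=[0.4302]  K=[0.7428; -0.0485]  nu=[5.5732]  x^+=[2.5159, 0.3655]  P^+=[0.0821 0.0126; 0.0126 0.5970]
step 3: x^-=[2.4368, -0.1065]  P^-=[0.3071 0.0083; 0.0083 0.5506]  S=[0.4171]  K=[0.7357; -0.0196]  nu=[-1.6900]  x^+=[1.1935, -0.0733]  P^+=[0.0814 0.0144; 0.0144 0.5504]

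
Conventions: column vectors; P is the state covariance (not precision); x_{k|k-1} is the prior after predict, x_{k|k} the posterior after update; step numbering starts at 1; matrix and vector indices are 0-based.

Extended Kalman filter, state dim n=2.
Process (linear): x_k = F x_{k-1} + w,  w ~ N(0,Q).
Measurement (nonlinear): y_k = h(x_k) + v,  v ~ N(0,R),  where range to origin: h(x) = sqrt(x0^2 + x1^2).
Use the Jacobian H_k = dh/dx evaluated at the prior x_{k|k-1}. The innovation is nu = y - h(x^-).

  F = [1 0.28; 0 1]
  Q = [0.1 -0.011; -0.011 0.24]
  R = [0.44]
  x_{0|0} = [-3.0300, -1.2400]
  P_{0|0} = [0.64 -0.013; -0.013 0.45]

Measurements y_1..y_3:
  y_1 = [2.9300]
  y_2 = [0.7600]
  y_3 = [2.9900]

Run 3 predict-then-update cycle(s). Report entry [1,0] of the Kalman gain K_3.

step 1: x^-=[-3.3772, -1.2400]  P^-=[0.7680 0.1020; 0.1020 0.6900]  H_jac=[-0.9387 -0.3447]  S=[1.2647]  K=[-0.5978; -0.2637]  nu=[-0.6676]  x^+=[-2.9781, -1.0639]  P^+=[0.3160 -0.0974; -0.0974 0.6020]
step 2: x^-=[-3.2760, -1.0639]  P^-=[0.4086 0.0601; 0.0601 0.8420]  H_jac=[-0.9511 -0.3089]  S=[0.9253]  K=[-0.4401; -0.3429]  nu=[-2.6844]  x^+=[-2.0946, -0.1434]  P^+=[0.2294 -0.0795; -0.0795 0.7332]
step 3: x^-=[-2.1347, -0.1434]  P^-=[0.3424 0.1148; 0.1148 0.9732]  H_jac=[-0.9978 -0.0670]  S=[0.8006]  K=[-0.4363; -0.2246]  nu=[0.8504]  x^+=[-2.5058, -0.3344]  P^+=[0.1900 0.0364; 0.0364 0.9328]

K[1,0] = -0.2246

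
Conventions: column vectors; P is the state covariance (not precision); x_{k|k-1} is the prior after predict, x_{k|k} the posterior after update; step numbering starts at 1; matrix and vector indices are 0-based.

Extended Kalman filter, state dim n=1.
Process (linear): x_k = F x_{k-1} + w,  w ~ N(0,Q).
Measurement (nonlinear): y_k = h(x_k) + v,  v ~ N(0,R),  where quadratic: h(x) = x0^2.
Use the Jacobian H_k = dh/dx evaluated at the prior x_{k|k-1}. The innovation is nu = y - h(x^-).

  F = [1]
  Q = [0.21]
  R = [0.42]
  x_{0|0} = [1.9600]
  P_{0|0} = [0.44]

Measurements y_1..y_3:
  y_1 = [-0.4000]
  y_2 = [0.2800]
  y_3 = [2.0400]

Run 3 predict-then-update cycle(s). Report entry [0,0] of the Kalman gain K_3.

step 1: x^-=[1.9600]  P^-=[0.6500]  H_jac=[3.9200]  S=[10.4082]  K=[0.2448]  nu=[-4.2416]  x^+=[0.9216]  P^+=[0.0262]
step 2: x^-=[0.9216]  P^-=[0.2362]  H_jac=[1.8432]  S=[1.2226]  K=[0.3561]  nu=[-0.5694]  x^+=[0.7188]  P^+=[0.0812]
step 3: x^-=[0.7188]  P^-=[0.2912]  H_jac=[1.4377]  S=[1.0218]  K=[0.4097]  nu=[1.5233]  x^+=[1.3429]  P^+=[0.1197]

K[0,0] = 0.4097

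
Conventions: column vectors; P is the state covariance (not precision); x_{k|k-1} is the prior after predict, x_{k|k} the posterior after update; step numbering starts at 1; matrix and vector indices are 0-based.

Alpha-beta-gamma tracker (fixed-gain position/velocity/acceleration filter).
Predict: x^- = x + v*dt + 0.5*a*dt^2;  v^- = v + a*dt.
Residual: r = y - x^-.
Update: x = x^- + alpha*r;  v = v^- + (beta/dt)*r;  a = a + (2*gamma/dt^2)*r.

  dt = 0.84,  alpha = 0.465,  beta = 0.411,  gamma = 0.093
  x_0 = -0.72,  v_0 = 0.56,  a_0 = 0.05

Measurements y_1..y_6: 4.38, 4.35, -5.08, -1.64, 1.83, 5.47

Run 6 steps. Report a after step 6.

a_post = 2.0006

step 1: x_pred=-0.2320  r=4.6120  x^+=1.9126  v^+=2.8586  a^+=1.2657
step 2: x_pred=4.7603  r=-0.4103  x^+=4.5695  v^+=3.7210  a^+=1.1576
step 3: x_pred=8.1036  r=-13.1836  x^+=1.9732  v^+=-1.7572  a^+=-2.3177
step 4: x_pred=-0.3205  r=-1.3195  x^+=-0.9341  v^+=-4.3496  a^+=-2.6655
step 5: x_pred=-5.5282  r=7.3582  x^+=-2.1066  v^+=-2.9884  a^+=-0.7259
step 6: x_pred=-4.8730  r=10.3430  x^+=-0.0635  v^+=1.4625  a^+=2.0006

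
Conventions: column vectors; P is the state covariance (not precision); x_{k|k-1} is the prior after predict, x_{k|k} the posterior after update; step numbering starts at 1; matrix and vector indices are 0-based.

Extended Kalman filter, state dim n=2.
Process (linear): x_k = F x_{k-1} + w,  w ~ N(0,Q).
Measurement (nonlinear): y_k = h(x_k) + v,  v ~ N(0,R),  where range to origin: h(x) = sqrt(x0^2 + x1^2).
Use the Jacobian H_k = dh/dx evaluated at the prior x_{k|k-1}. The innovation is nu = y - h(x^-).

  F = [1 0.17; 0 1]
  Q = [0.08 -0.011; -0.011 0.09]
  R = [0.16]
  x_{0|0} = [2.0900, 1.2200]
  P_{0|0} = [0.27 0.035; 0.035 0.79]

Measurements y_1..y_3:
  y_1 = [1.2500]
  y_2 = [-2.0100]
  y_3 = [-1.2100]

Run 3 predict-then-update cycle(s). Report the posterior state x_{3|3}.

step 1: x^-=[2.2974, 1.2200]  P^-=[0.3847 0.1583; 0.1583 0.8800]  H_jac=[0.8832 0.4690]  S=[0.7848]  K=[0.5276; 0.7040]  nu=[-1.3512]  x^+=[1.5845, 0.2687]  P^+=[0.1663 -0.1332; -0.1332 0.4910]
step 2: x^-=[1.6302, 0.2687]  P^-=[0.2152 -0.0607; -0.0607 0.5810]  H_jac=[0.9867 0.1626]  S=[0.3654]  K=[0.5541; 0.0946]  nu=[-3.6622]  x^+=[-0.3990, -0.0778]  P^+=[0.1030 -0.0799; -0.0799 0.5777]
step 3: x^-=[-0.4123, -0.0778]  P^-=[0.1726 0.0073; 0.0073 0.6677]  H_jac=[-0.9827 -0.1854]  S=[0.3522]  K=[-0.4853; -0.3718]  nu=[-1.6295]  x^+=[0.3785, 0.5281]  P^+=[0.0896 -0.0562; -0.0562 0.6190]

x_post = [0.3785, 0.5281]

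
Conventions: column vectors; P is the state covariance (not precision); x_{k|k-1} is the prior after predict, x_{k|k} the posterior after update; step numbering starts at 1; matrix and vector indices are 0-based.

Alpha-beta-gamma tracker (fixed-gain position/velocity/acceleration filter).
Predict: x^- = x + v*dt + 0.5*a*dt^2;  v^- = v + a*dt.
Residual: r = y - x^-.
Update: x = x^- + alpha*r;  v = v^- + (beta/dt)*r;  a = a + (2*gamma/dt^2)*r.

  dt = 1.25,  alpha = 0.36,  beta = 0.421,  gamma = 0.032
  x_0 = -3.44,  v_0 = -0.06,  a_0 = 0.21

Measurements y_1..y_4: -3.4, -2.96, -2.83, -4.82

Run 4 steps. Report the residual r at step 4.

resid = -3.1518

step 1: x_pred=-3.3509  r=-0.0491  x^+=-3.3686  v^+=0.1860  a^+=0.2080
step 2: x_pred=-2.9736  r=0.0136  x^+=-2.9687  v^+=0.4506  a^+=0.2085
step 3: x_pred=-2.2426  r=-0.5874  x^+=-2.4541  v^+=0.5134  a^+=0.1845
step 4: x_pred=-1.6682  r=-3.1518  x^+=-2.8028  v^+=-0.3175  a^+=0.0554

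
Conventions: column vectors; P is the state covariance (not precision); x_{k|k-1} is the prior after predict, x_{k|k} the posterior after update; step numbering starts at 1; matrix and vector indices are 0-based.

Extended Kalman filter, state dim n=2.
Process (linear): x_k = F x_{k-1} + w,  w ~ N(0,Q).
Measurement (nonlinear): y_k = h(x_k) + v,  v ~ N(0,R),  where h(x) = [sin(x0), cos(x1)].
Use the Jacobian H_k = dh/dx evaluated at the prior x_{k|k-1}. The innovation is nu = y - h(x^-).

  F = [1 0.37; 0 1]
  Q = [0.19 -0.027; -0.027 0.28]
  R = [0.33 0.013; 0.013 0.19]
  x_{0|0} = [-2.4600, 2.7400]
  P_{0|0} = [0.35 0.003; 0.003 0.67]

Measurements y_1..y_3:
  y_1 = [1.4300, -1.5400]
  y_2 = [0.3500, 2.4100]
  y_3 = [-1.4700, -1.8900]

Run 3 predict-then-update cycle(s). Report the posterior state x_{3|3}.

step 1: x^-=[-1.4462, 2.7400]  P^-=[0.6339 0.2239; 0.2239 0.9500]  H_jac=[0.1243 0.0000; 0.0000 -0.3909]  S=[0.3398 0.0021; 0.0021 0.3352]  K=[0.2335 -0.2626; 0.0888 -1.1085]  nu=[2.4222, -0.6196]  x^+=[-0.7179, 3.6419]  P^+=[0.5926 0.1199; 0.1199 0.5359]
step 2: x^-=[0.6296, 3.6419]  P^-=[0.9446 0.2912; 0.2912 0.8159]  H_jac=[0.8083 0.0000; 0.0000 0.4797]  S=[0.9471 0.1259; 0.1259 0.3778]  K=[0.7921 0.1058; 0.1159 0.9975]  nu=[-0.2388, 3.2874]  x^+=[0.7882, 6.8934]  P^+=[0.3251 0.0634; 0.0634 0.3982]
step 3: x^-=[3.3387, 6.8934]  P^-=[0.6165 0.1837; 0.1837 0.6782]  H_jac=[-0.9806 0.0000; 0.0000 -0.5730]  S=[0.9228 0.1162; 0.1162 0.4127]  K=[-0.6459 -0.0732; -0.0794 -0.9193]  nu=[-1.2742, -2.7095]  x^+=[4.3599, 9.4855]  P^+=[0.2183 0.0389; 0.0389 0.3066]

x_post = [4.3599, 9.4855]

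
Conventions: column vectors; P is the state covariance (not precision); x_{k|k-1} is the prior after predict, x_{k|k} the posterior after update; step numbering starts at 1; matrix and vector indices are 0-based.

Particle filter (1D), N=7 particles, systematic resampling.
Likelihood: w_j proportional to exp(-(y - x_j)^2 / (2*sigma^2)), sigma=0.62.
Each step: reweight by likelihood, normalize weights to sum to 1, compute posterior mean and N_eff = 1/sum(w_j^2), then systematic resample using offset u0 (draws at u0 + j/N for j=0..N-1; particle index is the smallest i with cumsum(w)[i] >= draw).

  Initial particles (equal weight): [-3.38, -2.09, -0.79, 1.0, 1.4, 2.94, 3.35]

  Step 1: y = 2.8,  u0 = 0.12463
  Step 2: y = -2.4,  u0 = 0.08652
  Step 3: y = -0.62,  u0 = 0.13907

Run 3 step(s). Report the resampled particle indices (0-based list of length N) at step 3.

step 1: w=[0.0000, 0.0000, 0.0000, 0.0085, 0.0448, 0.5595, 0.3872]  mean=3.0133  Neff=2.1505  idx=[5, 5, 5, 5, 6, 6, 6]
step 2: w=[0.2495, 0.2495, 0.2495, 0.2495, 0.0007, 0.0007, 0.0007]  mean=2.9408  Neff=4.0162  idx=[0, 0, 1, 2, 2, 3, 3]
step 3: w=[0.1429, 0.1429, 0.1429, 0.1429, 0.1429, 0.1429, 0.1429]  mean=2.9400  Neff=7.0000  idx=[0, 1, 2, 3, 4, 5, 6]

resampled_idx = [0, 1, 2, 3, 4, 5, 6]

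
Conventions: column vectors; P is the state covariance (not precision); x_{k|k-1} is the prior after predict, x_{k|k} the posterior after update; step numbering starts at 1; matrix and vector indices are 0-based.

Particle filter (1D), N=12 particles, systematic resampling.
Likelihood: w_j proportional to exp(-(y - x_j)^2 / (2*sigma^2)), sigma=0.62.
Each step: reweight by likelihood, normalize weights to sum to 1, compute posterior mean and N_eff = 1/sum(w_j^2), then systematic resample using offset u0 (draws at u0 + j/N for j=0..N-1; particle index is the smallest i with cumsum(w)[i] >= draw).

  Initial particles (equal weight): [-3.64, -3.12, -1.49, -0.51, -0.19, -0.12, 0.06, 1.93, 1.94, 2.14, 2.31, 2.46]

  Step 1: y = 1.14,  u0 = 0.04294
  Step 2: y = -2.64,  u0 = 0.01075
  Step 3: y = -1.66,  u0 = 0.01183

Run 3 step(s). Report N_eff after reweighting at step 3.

step 1: w=[0.0000, 0.0000, 0.0001, 0.0153, 0.0527, 0.0668, 0.1155, 0.2338, 0.2291, 0.1434, 0.0888, 0.0546]  mean=1.5229  Neff=6.2742  idx=[4, 5, 6, 7, 7, 7, 8, 8, 8, 9, 10, 11]
step 2: w=[0.5484, 0.3488, 0.1028, 0.0000, 0.0000, 0.0000, 0.0000, 0.0000, 0.0000, 0.0000, 0.0000, 0.0000]  mean=-0.1399  Neff=2.3094  idx=[0, 0, 0, 0, 0, 0, 0, 1, 1, 1, 1, 2]
step 3: w=[0.0962, 0.0962, 0.0962, 0.0962, 0.0962, 0.0962, 0.0962, 0.0731, 0.0731, 0.0731, 0.0731, 0.0341]  mean=-0.1610  Neff=11.4505  idx=[0, 0, 1, 2, 3, 4, 5, 6, 7, 8, 9, 10]

N_eff = 11.4505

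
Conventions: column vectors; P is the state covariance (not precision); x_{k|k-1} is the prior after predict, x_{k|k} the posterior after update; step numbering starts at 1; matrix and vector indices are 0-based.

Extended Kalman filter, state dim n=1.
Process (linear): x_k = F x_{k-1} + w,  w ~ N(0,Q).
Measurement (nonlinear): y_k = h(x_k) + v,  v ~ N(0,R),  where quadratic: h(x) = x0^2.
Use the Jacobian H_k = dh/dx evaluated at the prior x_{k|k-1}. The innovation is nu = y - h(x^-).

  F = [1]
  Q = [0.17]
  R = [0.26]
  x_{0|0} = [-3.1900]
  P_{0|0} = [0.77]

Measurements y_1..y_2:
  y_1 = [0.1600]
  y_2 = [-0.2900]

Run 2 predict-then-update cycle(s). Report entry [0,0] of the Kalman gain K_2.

K[0,0] = -0.2693

step 1: x^-=[-3.1900]  P^-=[0.9400]  H_jac=[-6.3800]  S=[38.5221]  K=[-0.1557]  nu=[-10.0161]  x^+=[-1.6307]  P^+=[0.0063]
step 2: x^-=[-1.6307]  P^-=[0.1763]  H_jac=[-3.2613]  S=[2.1357]  K=[-0.2693]  nu=[-2.9491]  x^+=[-0.8365]  P^+=[0.0215]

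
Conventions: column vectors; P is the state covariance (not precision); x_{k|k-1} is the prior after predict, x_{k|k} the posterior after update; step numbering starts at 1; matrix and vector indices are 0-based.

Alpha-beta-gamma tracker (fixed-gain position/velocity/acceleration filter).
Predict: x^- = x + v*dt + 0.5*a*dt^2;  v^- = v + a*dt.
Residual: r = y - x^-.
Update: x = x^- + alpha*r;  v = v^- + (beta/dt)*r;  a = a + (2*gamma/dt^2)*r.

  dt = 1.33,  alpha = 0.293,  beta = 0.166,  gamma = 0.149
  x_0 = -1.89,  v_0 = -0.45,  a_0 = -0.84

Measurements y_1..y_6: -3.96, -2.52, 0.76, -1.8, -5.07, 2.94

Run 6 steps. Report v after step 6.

step 1: x_pred=-3.2314  r=-0.7286  x^+=-3.4449  v^+=-1.6581  a^+=-0.9627
step 2: x_pred=-6.5017  r=3.9817  x^+=-5.3351  v^+=-2.4416  a^+=-0.2920
step 3: x_pred=-8.8406  r=9.6006  x^+=-6.0276  v^+=-1.6316  a^+=1.3254
step 4: x_pred=-7.0254  r=5.2254  x^+=-5.4944  v^+=0.7834  a^+=2.2057
step 5: x_pred=-2.5016  r=-2.5684  x^+=-3.2542  v^+=3.3965  a^+=1.7731
step 6: x_pred=2.8313  r=0.1087  x^+=2.8632  v^+=5.7682  a^+=1.7914

v_post = 5.7682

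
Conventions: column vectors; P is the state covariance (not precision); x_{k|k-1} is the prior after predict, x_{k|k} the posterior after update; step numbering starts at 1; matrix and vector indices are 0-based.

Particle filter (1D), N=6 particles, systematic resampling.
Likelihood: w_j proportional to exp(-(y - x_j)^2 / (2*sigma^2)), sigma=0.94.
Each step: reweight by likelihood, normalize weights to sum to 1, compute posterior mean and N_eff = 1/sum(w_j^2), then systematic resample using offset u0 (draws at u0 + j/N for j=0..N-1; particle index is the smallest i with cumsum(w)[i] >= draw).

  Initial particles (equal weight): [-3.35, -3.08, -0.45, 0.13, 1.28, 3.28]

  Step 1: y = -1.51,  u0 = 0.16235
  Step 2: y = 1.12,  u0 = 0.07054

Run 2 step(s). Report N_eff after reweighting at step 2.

step 1: w=[0.1275, 0.2146, 0.4584, 0.1890, 0.0106, 0.0000]  mean=-1.2561  Neff=3.2441  idx=[1, 1, 2, 2, 3, 4]
step 2: w=[0.0000, 0.0000, 0.1206, 0.1206, 0.2794, 0.4794]  mean=0.5413  Neff=2.9675  idx=[2, 3, 4, 5, 5, 5]

N_eff = 2.9675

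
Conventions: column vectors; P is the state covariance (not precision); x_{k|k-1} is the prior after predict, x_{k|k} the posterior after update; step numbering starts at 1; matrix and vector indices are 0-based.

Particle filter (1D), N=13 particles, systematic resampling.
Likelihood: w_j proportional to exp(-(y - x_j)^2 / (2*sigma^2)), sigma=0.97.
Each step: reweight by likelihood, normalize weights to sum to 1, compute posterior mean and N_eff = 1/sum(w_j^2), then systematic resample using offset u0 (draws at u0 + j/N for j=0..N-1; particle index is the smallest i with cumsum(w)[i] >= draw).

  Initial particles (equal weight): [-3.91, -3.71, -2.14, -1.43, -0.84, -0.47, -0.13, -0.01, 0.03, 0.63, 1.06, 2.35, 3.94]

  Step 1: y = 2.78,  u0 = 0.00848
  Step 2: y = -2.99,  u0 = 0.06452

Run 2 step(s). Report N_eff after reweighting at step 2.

N_eff = 1.0512

step 1: w=[0.0000, 0.0000, 0.0000, 0.0000, 0.0005, 0.0021, 0.0064, 0.0092, 0.0103, 0.0493, 0.1194, 0.5213, 0.2813]  mean=2.4891  Neff=2.7184  idx=[6, 10, 10, 11, 11, 11, 11, 11, 11, 11, 12, 12, 12]
step 2: w=[0.9752, 0.0123, 0.0123, 0.0000, 0.0000, 0.0000, 0.0000, 0.0000, 0.0000, 0.0000, 0.0000, 0.0000, 0.0000]  mean=-0.1003  Neff=1.0512  idx=[0, 0, 0, 0, 0, 0, 0, 0, 0, 0, 0, 0, 2]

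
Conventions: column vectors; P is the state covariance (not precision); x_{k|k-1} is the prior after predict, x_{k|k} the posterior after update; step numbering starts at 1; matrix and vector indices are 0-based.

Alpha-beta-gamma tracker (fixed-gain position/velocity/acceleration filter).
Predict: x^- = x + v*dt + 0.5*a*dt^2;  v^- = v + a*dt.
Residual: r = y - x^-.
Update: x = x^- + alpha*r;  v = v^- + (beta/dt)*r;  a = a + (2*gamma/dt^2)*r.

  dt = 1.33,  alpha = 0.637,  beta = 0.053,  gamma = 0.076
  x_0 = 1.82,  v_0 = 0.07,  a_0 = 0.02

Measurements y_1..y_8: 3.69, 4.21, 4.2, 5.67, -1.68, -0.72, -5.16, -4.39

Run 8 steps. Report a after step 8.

step 1: x_pred=1.9308  r=1.7592  x^+=3.0514  v^+=0.1667  a^+=0.1712
step 2: x_pred=3.4245  r=0.7855  x^+=3.9249  v^+=0.4257  a^+=0.2387
step 3: x_pred=4.7021  r=-0.5021  x^+=4.3823  v^+=0.7231  a^+=0.1955
step 4: x_pred=5.5169  r=0.1531  x^+=5.6144  v^+=0.9892  a^+=0.2087
step 5: x_pred=7.1146  r=-8.7946  x^+=1.5125  v^+=0.9163  a^+=-0.5470
step 6: x_pred=2.2473  r=-2.9673  x^+=0.3571  v^+=0.0705  a^+=-0.8020
step 7: x_pred=-0.2585  r=-4.9015  x^+=-3.3807  v^+=-1.1915  a^+=-1.2232
step 8: x_pred=-6.0473  r=1.6573  x^+=-4.9916  v^+=-2.7523  a^+=-1.0808

a_post = -1.0808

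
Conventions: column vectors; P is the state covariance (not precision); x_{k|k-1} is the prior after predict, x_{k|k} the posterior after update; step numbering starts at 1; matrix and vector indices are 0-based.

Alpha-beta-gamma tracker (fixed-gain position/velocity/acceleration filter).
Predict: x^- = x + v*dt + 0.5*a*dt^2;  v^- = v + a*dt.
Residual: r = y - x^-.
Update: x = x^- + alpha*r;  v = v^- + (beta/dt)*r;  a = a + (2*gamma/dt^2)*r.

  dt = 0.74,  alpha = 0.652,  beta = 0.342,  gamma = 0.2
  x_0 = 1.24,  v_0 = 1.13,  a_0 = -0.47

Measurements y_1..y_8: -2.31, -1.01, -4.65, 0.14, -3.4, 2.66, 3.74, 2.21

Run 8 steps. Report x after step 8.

x_post = 6.2059

step 1: x_pred=1.9475  r=-4.2575  x^+=-0.8284  v^+=-1.1855  a^+=-3.5799
step 2: x_pred=-2.6858  r=1.6758  x^+=-1.5932  v^+=-3.0601  a^+=-2.3558
step 3: x_pred=-4.5027  r=-0.1473  x^+=-4.5987  v^+=-4.8715  a^+=-2.4634
step 4: x_pred=-8.8781  r=9.0181  x^+=-2.9983  v^+=-2.5266  a^+=4.1240
step 5: x_pred=-3.7389  r=0.3389  x^+=-3.5179  v^+=0.6817  a^+=4.3715
step 6: x_pred=-1.8165  r=4.4765  x^+=1.1022  v^+=5.9855  a^+=7.6414
step 7: x_pred=7.6237  r=-3.8837  x^+=5.0915  v^+=9.8453  a^+=4.8045
step 8: x_pred=13.6925  r=-11.4825  x^+=6.2059  v^+=8.0939  a^+=-3.5830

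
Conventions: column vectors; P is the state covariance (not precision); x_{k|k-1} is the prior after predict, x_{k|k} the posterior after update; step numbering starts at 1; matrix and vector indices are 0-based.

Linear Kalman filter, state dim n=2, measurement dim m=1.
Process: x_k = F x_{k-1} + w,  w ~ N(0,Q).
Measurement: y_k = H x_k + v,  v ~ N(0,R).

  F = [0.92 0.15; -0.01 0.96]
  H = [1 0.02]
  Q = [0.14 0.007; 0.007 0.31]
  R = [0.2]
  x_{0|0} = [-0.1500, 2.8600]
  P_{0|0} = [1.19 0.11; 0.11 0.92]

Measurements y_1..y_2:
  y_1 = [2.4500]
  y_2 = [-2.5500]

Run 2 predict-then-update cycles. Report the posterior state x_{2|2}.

x_post = [-0.6501, 1.0166]

step 1: x^-=[0.2910, 2.7471]  P^-=[1.1983 0.2255; 0.2255 1.1559]  S=[1.4078]  K=[0.8544; 0.1766]  nu=[2.1041]  x^+=[2.0887, 3.1187]  P^+=[0.1706 0.0131; 0.0131 1.1120]
step 2: x^-=[2.3894, 2.9731]  P^-=[0.3130 0.1771; 0.1771 1.3346]  S=[0.5207]  K=[0.6080; 0.3914]  nu=[-4.9989]  x^+=[-0.6501, 1.0166]  P^+=[0.1205 0.0532; 0.0532 1.2548]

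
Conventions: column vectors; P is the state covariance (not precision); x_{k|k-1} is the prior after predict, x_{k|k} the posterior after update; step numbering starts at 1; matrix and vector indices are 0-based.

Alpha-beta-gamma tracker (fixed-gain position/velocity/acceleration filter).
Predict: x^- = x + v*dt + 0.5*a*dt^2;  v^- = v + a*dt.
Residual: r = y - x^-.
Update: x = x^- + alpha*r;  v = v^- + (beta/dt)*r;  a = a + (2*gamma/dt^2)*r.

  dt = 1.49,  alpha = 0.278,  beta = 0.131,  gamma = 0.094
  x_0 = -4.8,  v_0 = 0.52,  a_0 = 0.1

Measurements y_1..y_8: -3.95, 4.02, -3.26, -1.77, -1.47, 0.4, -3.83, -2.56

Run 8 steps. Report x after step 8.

step 1: x_pred=-3.9142  r=-0.0358  x^+=-3.9241  v^+=0.6659  a^+=0.0970
step 2: x_pred=-2.8244  r=6.8444  x^+=-0.9216  v^+=1.4121  a^+=0.6766
step 3: x_pred=1.9334  r=-5.1934  x^+=0.4896  v^+=1.9636  a^+=0.2368
step 4: x_pred=3.6782  r=-5.4482  x^+=2.1636  v^+=1.8374  a^+=-0.2246
step 5: x_pred=4.6519  r=-6.1219  x^+=2.9500  v^+=0.9645  a^+=-0.7430
step 6: x_pred=3.5624  r=-3.1624  x^+=2.6832  v^+=-0.4206  a^+=-1.0108
step 7: x_pred=0.9346  r=-4.7646  x^+=-0.3900  v^+=-2.3456  a^+=-1.4142
step 8: x_pred=-5.4548  r=2.8948  x^+=-4.6500  v^+=-4.1983  a^+=-1.1691

x_post = -4.6500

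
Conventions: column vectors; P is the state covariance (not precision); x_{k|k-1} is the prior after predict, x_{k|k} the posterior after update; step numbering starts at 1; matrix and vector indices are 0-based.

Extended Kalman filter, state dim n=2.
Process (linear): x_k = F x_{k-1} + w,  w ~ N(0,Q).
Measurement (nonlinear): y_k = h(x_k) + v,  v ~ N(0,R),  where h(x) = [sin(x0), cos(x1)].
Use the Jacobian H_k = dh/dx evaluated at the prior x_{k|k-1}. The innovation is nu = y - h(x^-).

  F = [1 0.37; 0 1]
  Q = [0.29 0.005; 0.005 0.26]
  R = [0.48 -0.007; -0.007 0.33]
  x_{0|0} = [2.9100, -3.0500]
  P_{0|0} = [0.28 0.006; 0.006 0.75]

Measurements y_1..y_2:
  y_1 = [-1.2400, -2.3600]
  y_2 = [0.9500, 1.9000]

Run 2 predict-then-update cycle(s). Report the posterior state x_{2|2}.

x_post = [1.1085, -3.3985]

step 1: x^-=[1.7815, -3.0500]  P^-=[0.6771 0.2885; 0.2885 1.0100]  H_jac=[-0.2091 0.0000; 0.0000 0.0915]  S=[0.5096 -0.0125; -0.0125 0.3384]  K=[-0.2762 0.0677; -0.1118 0.2688]  nu=[-2.2179, -1.3642]  x^+=[2.3017, -3.1688]  P^+=[0.6362 0.2656; 0.2656 0.9784]
step 2: x^-=[1.1293, -3.1688]  P^-=[1.2567 0.6326; 0.6326 1.2384]  H_jac=[0.4273 0.0000; 0.0000 -0.0272]  S=[0.7095 -0.0143; -0.0143 0.3309]  K=[0.7565 -0.0191; 0.3793 -0.0852]  nu=[0.0459, 2.8996]  x^+=[1.1085, -3.3985]  P^+=[0.8501 0.4274; 0.4274 1.1330]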